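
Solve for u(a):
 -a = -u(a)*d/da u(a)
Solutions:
 u(a) = -sqrt(C1 + a^2)
 u(a) = sqrt(C1 + a^2)


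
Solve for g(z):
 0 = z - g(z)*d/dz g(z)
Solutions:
 g(z) = -sqrt(C1 + z^2)
 g(z) = sqrt(C1 + z^2)


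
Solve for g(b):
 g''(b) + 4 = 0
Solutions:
 g(b) = C1 + C2*b - 2*b^2


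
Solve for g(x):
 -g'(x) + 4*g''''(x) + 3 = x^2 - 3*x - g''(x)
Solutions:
 g(x) = C1 + C4*exp(x/2) - x^3/3 + x^2/2 + 4*x + (C2*sin(sqrt(7)*x/4) + C3*cos(sqrt(7)*x/4))*exp(-x/4)


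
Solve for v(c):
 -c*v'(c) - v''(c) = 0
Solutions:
 v(c) = C1 + C2*erf(sqrt(2)*c/2)


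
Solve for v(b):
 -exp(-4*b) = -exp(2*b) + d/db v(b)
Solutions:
 v(b) = C1 + exp(2*b)/2 + exp(-4*b)/4


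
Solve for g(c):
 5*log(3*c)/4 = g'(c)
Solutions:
 g(c) = C1 + 5*c*log(c)/4 - 5*c/4 + 5*c*log(3)/4


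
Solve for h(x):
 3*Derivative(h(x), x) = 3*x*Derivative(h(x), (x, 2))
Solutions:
 h(x) = C1 + C2*x^2


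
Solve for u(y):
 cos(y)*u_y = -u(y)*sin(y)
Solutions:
 u(y) = C1*cos(y)


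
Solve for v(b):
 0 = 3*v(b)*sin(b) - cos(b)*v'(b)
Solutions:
 v(b) = C1/cos(b)^3


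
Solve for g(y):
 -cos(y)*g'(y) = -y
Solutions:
 g(y) = C1 + Integral(y/cos(y), y)


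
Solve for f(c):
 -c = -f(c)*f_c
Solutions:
 f(c) = -sqrt(C1 + c^2)
 f(c) = sqrt(C1 + c^2)


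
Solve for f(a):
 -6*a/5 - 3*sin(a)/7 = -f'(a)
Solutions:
 f(a) = C1 + 3*a^2/5 - 3*cos(a)/7


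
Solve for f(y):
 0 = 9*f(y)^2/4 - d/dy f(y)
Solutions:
 f(y) = -4/(C1 + 9*y)


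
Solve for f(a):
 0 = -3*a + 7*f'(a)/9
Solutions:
 f(a) = C1 + 27*a^2/14


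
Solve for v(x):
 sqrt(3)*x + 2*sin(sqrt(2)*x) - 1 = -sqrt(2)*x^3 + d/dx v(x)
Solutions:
 v(x) = C1 + sqrt(2)*x^4/4 + sqrt(3)*x^2/2 - x - sqrt(2)*cos(sqrt(2)*x)


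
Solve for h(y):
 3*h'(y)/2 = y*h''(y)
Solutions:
 h(y) = C1 + C2*y^(5/2)


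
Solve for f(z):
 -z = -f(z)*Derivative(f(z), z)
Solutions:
 f(z) = -sqrt(C1 + z^2)
 f(z) = sqrt(C1 + z^2)


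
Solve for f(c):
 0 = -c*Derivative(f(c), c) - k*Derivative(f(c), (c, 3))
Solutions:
 f(c) = C1 + Integral(C2*airyai(c*(-1/k)^(1/3)) + C3*airybi(c*(-1/k)^(1/3)), c)


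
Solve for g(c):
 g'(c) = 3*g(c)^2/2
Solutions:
 g(c) = -2/(C1 + 3*c)


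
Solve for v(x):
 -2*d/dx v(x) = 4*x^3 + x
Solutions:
 v(x) = C1 - x^4/2 - x^2/4


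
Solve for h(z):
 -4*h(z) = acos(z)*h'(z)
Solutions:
 h(z) = C1*exp(-4*Integral(1/acos(z), z))


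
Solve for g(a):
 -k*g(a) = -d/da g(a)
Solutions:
 g(a) = C1*exp(a*k)


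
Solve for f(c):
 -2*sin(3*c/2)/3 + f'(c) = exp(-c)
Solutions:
 f(c) = C1 - 4*cos(3*c/2)/9 - exp(-c)


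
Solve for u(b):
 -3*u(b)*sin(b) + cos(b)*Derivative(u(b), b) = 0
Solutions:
 u(b) = C1/cos(b)^3


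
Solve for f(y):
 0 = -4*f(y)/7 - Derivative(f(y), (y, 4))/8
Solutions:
 f(y) = (C1*sin(14^(3/4)*y/7) + C2*cos(14^(3/4)*y/7))*exp(-14^(3/4)*y/7) + (C3*sin(14^(3/4)*y/7) + C4*cos(14^(3/4)*y/7))*exp(14^(3/4)*y/7)


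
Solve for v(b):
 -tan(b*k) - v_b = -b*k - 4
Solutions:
 v(b) = C1 + b^2*k/2 + 4*b - Piecewise((-log(cos(b*k))/k, Ne(k, 0)), (0, True))


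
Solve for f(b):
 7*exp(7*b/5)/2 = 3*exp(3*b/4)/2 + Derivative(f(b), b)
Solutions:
 f(b) = C1 + 5*exp(7*b/5)/2 - 2*exp(3*b/4)


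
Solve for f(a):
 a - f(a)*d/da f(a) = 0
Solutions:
 f(a) = -sqrt(C1 + a^2)
 f(a) = sqrt(C1 + a^2)


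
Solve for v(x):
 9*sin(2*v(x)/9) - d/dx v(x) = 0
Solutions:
 -9*x + 9*log(cos(2*v(x)/9) - 1)/4 - 9*log(cos(2*v(x)/9) + 1)/4 = C1


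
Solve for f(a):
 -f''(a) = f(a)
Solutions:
 f(a) = C1*sin(a) + C2*cos(a)


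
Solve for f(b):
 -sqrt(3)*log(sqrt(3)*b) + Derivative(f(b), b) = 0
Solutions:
 f(b) = C1 + sqrt(3)*b*log(b) - sqrt(3)*b + sqrt(3)*b*log(3)/2


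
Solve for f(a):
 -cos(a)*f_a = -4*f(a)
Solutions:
 f(a) = C1*(sin(a)^2 + 2*sin(a) + 1)/(sin(a)^2 - 2*sin(a) + 1)


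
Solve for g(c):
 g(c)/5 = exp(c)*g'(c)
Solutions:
 g(c) = C1*exp(-exp(-c)/5)


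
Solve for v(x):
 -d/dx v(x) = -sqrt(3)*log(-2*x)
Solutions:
 v(x) = C1 + sqrt(3)*x*log(-x) + sqrt(3)*x*(-1 + log(2))


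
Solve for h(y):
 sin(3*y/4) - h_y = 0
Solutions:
 h(y) = C1 - 4*cos(3*y/4)/3


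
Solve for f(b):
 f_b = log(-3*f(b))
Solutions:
 -Integral(1/(log(-_y) + log(3)), (_y, f(b))) = C1 - b


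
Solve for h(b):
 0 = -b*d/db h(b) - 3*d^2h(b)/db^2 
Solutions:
 h(b) = C1 + C2*erf(sqrt(6)*b/6)


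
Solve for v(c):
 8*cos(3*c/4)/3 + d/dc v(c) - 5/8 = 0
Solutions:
 v(c) = C1 + 5*c/8 - 32*sin(3*c/4)/9


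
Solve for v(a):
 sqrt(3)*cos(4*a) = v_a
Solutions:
 v(a) = C1 + sqrt(3)*sin(4*a)/4


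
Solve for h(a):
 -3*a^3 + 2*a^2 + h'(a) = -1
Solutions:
 h(a) = C1 + 3*a^4/4 - 2*a^3/3 - a


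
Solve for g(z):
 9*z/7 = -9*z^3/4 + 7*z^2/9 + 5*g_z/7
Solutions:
 g(z) = C1 + 63*z^4/80 - 49*z^3/135 + 9*z^2/10


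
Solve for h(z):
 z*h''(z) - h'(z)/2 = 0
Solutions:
 h(z) = C1 + C2*z^(3/2)


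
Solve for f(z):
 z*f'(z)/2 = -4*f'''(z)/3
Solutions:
 f(z) = C1 + Integral(C2*airyai(-3^(1/3)*z/2) + C3*airybi(-3^(1/3)*z/2), z)


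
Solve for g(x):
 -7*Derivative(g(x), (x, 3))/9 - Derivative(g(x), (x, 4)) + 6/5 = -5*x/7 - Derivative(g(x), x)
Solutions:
 g(x) = C1 + C2*exp(-x*(98*2^(1/3)/(81*sqrt(54933) + 18997)^(1/3) + 28 + 2^(2/3)*(81*sqrt(54933) + 18997)^(1/3))/108)*sin(2^(1/3)*sqrt(3)*x*(-2^(1/3)*(81*sqrt(54933) + 18997)^(1/3) + 98/(81*sqrt(54933) + 18997)^(1/3))/108) + C3*exp(-x*(98*2^(1/3)/(81*sqrt(54933) + 18997)^(1/3) + 28 + 2^(2/3)*(81*sqrt(54933) + 18997)^(1/3))/108)*cos(2^(1/3)*sqrt(3)*x*(-2^(1/3)*(81*sqrt(54933) + 18997)^(1/3) + 98/(81*sqrt(54933) + 18997)^(1/3))/108) + C4*exp(x*(-14 + 98*2^(1/3)/(81*sqrt(54933) + 18997)^(1/3) + 2^(2/3)*(81*sqrt(54933) + 18997)^(1/3))/54) - 5*x^2/14 - 6*x/5


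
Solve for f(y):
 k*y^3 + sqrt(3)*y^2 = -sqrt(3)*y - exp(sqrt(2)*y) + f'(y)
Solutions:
 f(y) = C1 + k*y^4/4 + sqrt(3)*y^3/3 + sqrt(3)*y^2/2 + sqrt(2)*exp(sqrt(2)*y)/2


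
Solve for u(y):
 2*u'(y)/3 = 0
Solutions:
 u(y) = C1


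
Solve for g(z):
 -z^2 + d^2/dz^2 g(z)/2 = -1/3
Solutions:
 g(z) = C1 + C2*z + z^4/6 - z^2/3


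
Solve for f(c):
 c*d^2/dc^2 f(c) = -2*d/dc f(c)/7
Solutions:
 f(c) = C1 + C2*c^(5/7)


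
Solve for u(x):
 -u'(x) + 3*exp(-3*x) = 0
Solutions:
 u(x) = C1 - exp(-3*x)


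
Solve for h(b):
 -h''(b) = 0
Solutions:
 h(b) = C1 + C2*b


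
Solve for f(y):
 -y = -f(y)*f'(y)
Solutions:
 f(y) = -sqrt(C1 + y^2)
 f(y) = sqrt(C1 + y^2)


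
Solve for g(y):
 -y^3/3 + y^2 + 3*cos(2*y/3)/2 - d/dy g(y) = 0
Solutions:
 g(y) = C1 - y^4/12 + y^3/3 + 9*sin(2*y/3)/4


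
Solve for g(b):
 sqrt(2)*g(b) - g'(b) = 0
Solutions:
 g(b) = C1*exp(sqrt(2)*b)


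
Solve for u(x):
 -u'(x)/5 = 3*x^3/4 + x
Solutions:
 u(x) = C1 - 15*x^4/16 - 5*x^2/2


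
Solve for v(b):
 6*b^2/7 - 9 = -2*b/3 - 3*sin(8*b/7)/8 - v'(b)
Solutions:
 v(b) = C1 - 2*b^3/7 - b^2/3 + 9*b + 21*cos(8*b/7)/64


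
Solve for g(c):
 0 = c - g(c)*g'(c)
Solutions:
 g(c) = -sqrt(C1 + c^2)
 g(c) = sqrt(C1 + c^2)


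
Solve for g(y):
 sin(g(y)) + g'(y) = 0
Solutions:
 g(y) = -acos((-C1 - exp(2*y))/(C1 - exp(2*y))) + 2*pi
 g(y) = acos((-C1 - exp(2*y))/(C1 - exp(2*y)))


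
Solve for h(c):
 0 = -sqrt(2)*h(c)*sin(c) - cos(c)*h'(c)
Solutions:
 h(c) = C1*cos(c)^(sqrt(2))


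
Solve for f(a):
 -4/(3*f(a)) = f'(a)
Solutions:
 f(a) = -sqrt(C1 - 24*a)/3
 f(a) = sqrt(C1 - 24*a)/3


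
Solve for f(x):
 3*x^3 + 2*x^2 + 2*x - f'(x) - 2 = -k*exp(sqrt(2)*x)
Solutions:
 f(x) = C1 + sqrt(2)*k*exp(sqrt(2)*x)/2 + 3*x^4/4 + 2*x^3/3 + x^2 - 2*x


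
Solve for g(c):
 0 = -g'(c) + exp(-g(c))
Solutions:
 g(c) = log(C1 + c)


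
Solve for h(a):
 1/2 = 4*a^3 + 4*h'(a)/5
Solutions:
 h(a) = C1 - 5*a^4/4 + 5*a/8


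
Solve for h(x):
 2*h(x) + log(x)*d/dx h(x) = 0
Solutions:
 h(x) = C1*exp(-2*li(x))


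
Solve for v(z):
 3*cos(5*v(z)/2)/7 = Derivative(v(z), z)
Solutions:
 -3*z/7 - log(sin(5*v(z)/2) - 1)/5 + log(sin(5*v(z)/2) + 1)/5 = C1


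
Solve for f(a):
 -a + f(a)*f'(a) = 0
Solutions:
 f(a) = -sqrt(C1 + a^2)
 f(a) = sqrt(C1 + a^2)


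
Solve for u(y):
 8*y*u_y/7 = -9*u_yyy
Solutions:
 u(y) = C1 + Integral(C2*airyai(-2*147^(1/3)*y/21) + C3*airybi(-2*147^(1/3)*y/21), y)


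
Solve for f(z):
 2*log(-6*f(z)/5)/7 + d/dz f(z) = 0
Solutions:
 7*Integral(1/(log(-_y) - log(5) + log(6)), (_y, f(z)))/2 = C1 - z


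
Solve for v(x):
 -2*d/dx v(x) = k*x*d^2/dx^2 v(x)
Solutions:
 v(x) = C1 + x^(((re(k) - 2)*re(k) + im(k)^2)/(re(k)^2 + im(k)^2))*(C2*sin(2*log(x)*Abs(im(k))/(re(k)^2 + im(k)^2)) + C3*cos(2*log(x)*im(k)/(re(k)^2 + im(k)^2)))


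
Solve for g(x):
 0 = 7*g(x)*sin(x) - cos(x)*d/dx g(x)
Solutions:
 g(x) = C1/cos(x)^7


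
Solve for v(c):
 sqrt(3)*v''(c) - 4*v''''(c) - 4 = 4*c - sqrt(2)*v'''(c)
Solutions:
 v(c) = C1 + C2*c + C3*exp(sqrt(2)*c*(1 - sqrt(1 + 8*sqrt(3)))/8) + C4*exp(sqrt(2)*c*(1 + sqrt(1 + 8*sqrt(3)))/8) + 2*sqrt(3)*c^3/9 + 2*c^2*(-sqrt(2) + sqrt(3))/3


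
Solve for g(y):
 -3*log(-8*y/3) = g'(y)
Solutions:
 g(y) = C1 - 3*y*log(-y) + 3*y*(-3*log(2) + 1 + log(3))


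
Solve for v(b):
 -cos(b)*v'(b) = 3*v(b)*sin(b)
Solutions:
 v(b) = C1*cos(b)^3


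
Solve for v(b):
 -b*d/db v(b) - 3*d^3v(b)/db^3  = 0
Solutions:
 v(b) = C1 + Integral(C2*airyai(-3^(2/3)*b/3) + C3*airybi(-3^(2/3)*b/3), b)


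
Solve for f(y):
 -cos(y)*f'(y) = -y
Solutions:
 f(y) = C1 + Integral(y/cos(y), y)


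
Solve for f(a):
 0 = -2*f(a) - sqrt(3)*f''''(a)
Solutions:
 f(a) = (C1*sin(2^(3/4)*3^(7/8)*a/6) + C2*cos(2^(3/4)*3^(7/8)*a/6))*exp(-2^(3/4)*3^(7/8)*a/6) + (C3*sin(2^(3/4)*3^(7/8)*a/6) + C4*cos(2^(3/4)*3^(7/8)*a/6))*exp(2^(3/4)*3^(7/8)*a/6)


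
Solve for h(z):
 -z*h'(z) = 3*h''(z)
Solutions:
 h(z) = C1 + C2*erf(sqrt(6)*z/6)


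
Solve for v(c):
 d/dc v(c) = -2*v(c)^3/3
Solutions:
 v(c) = -sqrt(6)*sqrt(-1/(C1 - 2*c))/2
 v(c) = sqrt(6)*sqrt(-1/(C1 - 2*c))/2


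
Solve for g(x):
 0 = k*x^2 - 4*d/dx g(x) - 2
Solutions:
 g(x) = C1 + k*x^3/12 - x/2


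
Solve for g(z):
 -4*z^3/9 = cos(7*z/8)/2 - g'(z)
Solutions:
 g(z) = C1 + z^4/9 + 4*sin(7*z/8)/7


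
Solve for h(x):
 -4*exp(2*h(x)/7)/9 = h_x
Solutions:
 h(x) = 7*log(-sqrt(-1/(C1 - 4*x))) - 7*log(2) + 7*log(3) + 7*log(14)/2
 h(x) = 7*log(-1/(C1 - 4*x))/2 - 7*log(2) + 7*log(3) + 7*log(14)/2


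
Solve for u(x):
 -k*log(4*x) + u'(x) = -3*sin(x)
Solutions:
 u(x) = C1 + k*x*(log(x) - 1) + 2*k*x*log(2) + 3*cos(x)


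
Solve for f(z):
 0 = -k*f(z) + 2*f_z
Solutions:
 f(z) = C1*exp(k*z/2)


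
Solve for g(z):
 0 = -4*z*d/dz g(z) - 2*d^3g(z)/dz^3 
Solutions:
 g(z) = C1 + Integral(C2*airyai(-2^(1/3)*z) + C3*airybi(-2^(1/3)*z), z)


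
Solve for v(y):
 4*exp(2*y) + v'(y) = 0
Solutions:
 v(y) = C1 - 2*exp(2*y)


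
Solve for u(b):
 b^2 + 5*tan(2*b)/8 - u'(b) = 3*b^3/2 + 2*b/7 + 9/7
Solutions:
 u(b) = C1 - 3*b^4/8 + b^3/3 - b^2/7 - 9*b/7 - 5*log(cos(2*b))/16


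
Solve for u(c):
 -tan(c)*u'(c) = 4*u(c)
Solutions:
 u(c) = C1/sin(c)^4


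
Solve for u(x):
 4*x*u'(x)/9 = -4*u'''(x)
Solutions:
 u(x) = C1 + Integral(C2*airyai(-3^(1/3)*x/3) + C3*airybi(-3^(1/3)*x/3), x)


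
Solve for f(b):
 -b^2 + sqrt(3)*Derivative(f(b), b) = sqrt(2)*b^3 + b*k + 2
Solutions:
 f(b) = C1 + sqrt(6)*b^4/12 + sqrt(3)*b^3/9 + sqrt(3)*b^2*k/6 + 2*sqrt(3)*b/3


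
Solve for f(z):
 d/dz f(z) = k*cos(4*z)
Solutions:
 f(z) = C1 + k*sin(4*z)/4


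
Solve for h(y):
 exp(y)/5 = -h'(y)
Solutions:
 h(y) = C1 - exp(y)/5


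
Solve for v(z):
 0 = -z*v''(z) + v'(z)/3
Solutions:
 v(z) = C1 + C2*z^(4/3)


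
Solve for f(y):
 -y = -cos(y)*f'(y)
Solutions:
 f(y) = C1 + Integral(y/cos(y), y)


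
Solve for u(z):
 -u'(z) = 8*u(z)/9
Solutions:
 u(z) = C1*exp(-8*z/9)


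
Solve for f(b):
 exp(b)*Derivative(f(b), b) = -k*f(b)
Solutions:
 f(b) = C1*exp(k*exp(-b))


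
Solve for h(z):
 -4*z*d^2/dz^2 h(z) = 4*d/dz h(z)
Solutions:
 h(z) = C1 + C2*log(z)


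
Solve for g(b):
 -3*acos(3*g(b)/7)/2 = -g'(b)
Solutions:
 Integral(1/acos(3*_y/7), (_y, g(b))) = C1 + 3*b/2


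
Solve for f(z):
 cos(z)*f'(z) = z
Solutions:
 f(z) = C1 + Integral(z/cos(z), z)


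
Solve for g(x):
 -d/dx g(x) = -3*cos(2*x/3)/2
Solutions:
 g(x) = C1 + 9*sin(2*x/3)/4


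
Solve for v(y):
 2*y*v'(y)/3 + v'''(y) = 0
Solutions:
 v(y) = C1 + Integral(C2*airyai(-2^(1/3)*3^(2/3)*y/3) + C3*airybi(-2^(1/3)*3^(2/3)*y/3), y)


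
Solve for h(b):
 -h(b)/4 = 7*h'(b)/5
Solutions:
 h(b) = C1*exp(-5*b/28)


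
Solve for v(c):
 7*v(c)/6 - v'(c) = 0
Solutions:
 v(c) = C1*exp(7*c/6)


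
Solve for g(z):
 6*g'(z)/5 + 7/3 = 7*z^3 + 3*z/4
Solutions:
 g(z) = C1 + 35*z^4/24 + 5*z^2/16 - 35*z/18


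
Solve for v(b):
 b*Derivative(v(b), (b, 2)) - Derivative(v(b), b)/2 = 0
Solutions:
 v(b) = C1 + C2*b^(3/2)


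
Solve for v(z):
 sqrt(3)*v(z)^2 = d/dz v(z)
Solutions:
 v(z) = -1/(C1 + sqrt(3)*z)


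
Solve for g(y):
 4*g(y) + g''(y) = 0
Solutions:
 g(y) = C1*sin(2*y) + C2*cos(2*y)


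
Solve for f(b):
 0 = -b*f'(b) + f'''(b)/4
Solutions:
 f(b) = C1 + Integral(C2*airyai(2^(2/3)*b) + C3*airybi(2^(2/3)*b), b)


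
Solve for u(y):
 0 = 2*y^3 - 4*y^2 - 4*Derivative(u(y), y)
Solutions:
 u(y) = C1 + y^4/8 - y^3/3


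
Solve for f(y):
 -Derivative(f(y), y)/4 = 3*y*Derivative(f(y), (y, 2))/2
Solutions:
 f(y) = C1 + C2*y^(5/6)


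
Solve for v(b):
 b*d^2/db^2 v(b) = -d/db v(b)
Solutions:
 v(b) = C1 + C2*log(b)


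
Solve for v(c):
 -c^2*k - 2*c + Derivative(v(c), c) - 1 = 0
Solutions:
 v(c) = C1 + c^3*k/3 + c^2 + c


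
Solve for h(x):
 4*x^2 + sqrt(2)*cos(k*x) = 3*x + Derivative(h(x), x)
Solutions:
 h(x) = C1 + 4*x^3/3 - 3*x^2/2 + sqrt(2)*sin(k*x)/k


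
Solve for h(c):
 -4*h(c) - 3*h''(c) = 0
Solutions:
 h(c) = C1*sin(2*sqrt(3)*c/3) + C2*cos(2*sqrt(3)*c/3)


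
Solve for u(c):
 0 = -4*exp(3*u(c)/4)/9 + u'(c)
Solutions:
 u(c) = 4*log(-1/(C1 + 4*c))/3 + 4*log(12)/3
 u(c) = 4*log((-1/(C1 + 4*c))^(1/3)*(-12^(1/3) - 2^(2/3)*3^(5/6)*I)/2)
 u(c) = 4*log((-1/(C1 + 4*c))^(1/3)*(-12^(1/3) + 2^(2/3)*3^(5/6)*I)/2)


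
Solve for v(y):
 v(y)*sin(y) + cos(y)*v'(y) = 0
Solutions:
 v(y) = C1*cos(y)


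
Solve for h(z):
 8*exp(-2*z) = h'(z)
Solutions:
 h(z) = C1 - 4*exp(-2*z)


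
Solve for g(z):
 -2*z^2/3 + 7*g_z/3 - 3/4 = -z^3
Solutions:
 g(z) = C1 - 3*z^4/28 + 2*z^3/21 + 9*z/28


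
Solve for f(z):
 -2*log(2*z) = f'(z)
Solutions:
 f(z) = C1 - 2*z*log(z) - z*log(4) + 2*z


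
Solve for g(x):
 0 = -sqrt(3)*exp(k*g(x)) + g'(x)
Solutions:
 g(x) = Piecewise((log(-1/(C1*k + sqrt(3)*k*x))/k, Ne(k, 0)), (nan, True))
 g(x) = Piecewise((C1 + sqrt(3)*x, Eq(k, 0)), (nan, True))


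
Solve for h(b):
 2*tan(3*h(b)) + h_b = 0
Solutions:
 h(b) = -asin(C1*exp(-6*b))/3 + pi/3
 h(b) = asin(C1*exp(-6*b))/3


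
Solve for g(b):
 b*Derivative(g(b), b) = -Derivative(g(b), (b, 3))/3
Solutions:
 g(b) = C1 + Integral(C2*airyai(-3^(1/3)*b) + C3*airybi(-3^(1/3)*b), b)


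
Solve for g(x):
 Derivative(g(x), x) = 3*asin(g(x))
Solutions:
 Integral(1/asin(_y), (_y, g(x))) = C1 + 3*x


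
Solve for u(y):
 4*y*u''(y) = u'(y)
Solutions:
 u(y) = C1 + C2*y^(5/4)


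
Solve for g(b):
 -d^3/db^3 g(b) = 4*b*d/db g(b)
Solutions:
 g(b) = C1 + Integral(C2*airyai(-2^(2/3)*b) + C3*airybi(-2^(2/3)*b), b)


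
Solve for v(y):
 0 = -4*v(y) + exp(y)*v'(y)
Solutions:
 v(y) = C1*exp(-4*exp(-y))


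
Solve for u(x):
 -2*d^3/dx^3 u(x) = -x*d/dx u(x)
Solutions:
 u(x) = C1 + Integral(C2*airyai(2^(2/3)*x/2) + C3*airybi(2^(2/3)*x/2), x)


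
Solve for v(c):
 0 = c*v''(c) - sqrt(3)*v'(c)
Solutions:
 v(c) = C1 + C2*c^(1 + sqrt(3))


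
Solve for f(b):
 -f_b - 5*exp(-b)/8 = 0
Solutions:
 f(b) = C1 + 5*exp(-b)/8


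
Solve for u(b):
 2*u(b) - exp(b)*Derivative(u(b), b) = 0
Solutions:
 u(b) = C1*exp(-2*exp(-b))


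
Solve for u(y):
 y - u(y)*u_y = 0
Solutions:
 u(y) = -sqrt(C1 + y^2)
 u(y) = sqrt(C1 + y^2)


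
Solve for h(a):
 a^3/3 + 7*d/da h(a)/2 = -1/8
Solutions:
 h(a) = C1 - a^4/42 - a/28


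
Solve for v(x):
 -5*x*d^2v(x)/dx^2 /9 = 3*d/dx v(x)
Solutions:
 v(x) = C1 + C2/x^(22/5)


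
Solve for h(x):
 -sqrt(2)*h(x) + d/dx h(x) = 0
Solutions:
 h(x) = C1*exp(sqrt(2)*x)


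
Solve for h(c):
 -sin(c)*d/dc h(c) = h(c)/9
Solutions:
 h(c) = C1*(cos(c) + 1)^(1/18)/(cos(c) - 1)^(1/18)


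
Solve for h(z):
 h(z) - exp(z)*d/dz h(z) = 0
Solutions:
 h(z) = C1*exp(-exp(-z))


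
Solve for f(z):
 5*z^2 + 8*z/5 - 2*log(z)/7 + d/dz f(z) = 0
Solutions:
 f(z) = C1 - 5*z^3/3 - 4*z^2/5 + 2*z*log(z)/7 - 2*z/7


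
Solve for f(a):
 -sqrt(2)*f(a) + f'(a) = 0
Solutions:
 f(a) = C1*exp(sqrt(2)*a)


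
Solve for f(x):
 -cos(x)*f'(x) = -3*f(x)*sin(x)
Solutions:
 f(x) = C1/cos(x)^3


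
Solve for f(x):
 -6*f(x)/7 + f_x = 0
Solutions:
 f(x) = C1*exp(6*x/7)


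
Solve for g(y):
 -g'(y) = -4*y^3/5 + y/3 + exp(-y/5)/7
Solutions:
 g(y) = C1 + y^4/5 - y^2/6 + 5*exp(-y/5)/7


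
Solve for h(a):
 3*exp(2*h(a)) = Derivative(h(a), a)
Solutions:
 h(a) = log(-sqrt(-1/(C1 + 3*a))) - log(2)/2
 h(a) = log(-1/(C1 + 3*a))/2 - log(2)/2


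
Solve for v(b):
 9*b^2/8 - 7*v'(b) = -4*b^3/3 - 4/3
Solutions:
 v(b) = C1 + b^4/21 + 3*b^3/56 + 4*b/21


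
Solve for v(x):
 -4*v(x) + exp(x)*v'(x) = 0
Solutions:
 v(x) = C1*exp(-4*exp(-x))


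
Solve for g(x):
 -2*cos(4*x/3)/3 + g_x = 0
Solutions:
 g(x) = C1 + sin(4*x/3)/2


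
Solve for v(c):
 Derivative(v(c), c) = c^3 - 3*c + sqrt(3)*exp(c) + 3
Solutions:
 v(c) = C1 + c^4/4 - 3*c^2/2 + 3*c + sqrt(3)*exp(c)


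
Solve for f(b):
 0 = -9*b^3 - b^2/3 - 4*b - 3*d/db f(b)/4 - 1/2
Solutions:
 f(b) = C1 - 3*b^4 - 4*b^3/27 - 8*b^2/3 - 2*b/3


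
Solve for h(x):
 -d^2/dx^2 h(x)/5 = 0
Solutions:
 h(x) = C1 + C2*x


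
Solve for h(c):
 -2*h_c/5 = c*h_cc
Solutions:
 h(c) = C1 + C2*c^(3/5)


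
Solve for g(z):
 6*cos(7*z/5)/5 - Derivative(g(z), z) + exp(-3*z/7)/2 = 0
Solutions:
 g(z) = C1 + 6*sin(7*z/5)/7 - 7*exp(-3*z/7)/6


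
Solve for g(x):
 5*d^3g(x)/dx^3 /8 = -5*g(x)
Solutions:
 g(x) = C3*exp(-2*x) + (C1*sin(sqrt(3)*x) + C2*cos(sqrt(3)*x))*exp(x)


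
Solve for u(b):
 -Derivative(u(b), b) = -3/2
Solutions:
 u(b) = C1 + 3*b/2


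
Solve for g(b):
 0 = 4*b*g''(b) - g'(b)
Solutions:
 g(b) = C1 + C2*b^(5/4)


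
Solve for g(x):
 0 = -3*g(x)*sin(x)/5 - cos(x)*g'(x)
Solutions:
 g(x) = C1*cos(x)^(3/5)


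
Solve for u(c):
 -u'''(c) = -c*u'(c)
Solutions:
 u(c) = C1 + Integral(C2*airyai(c) + C3*airybi(c), c)


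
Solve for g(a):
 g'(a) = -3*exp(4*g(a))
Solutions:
 g(a) = log(-I*(1/(C1 + 12*a))^(1/4))
 g(a) = log(I*(1/(C1 + 12*a))^(1/4))
 g(a) = log(-(1/(C1 + 12*a))^(1/4))
 g(a) = log(1/(C1 + 12*a))/4


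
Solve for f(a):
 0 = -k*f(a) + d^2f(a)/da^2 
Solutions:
 f(a) = C1*exp(-a*sqrt(k)) + C2*exp(a*sqrt(k))


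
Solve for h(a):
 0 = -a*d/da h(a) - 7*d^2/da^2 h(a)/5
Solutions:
 h(a) = C1 + C2*erf(sqrt(70)*a/14)


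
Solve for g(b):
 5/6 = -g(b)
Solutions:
 g(b) = -5/6


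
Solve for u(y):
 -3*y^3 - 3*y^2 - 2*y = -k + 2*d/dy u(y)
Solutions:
 u(y) = C1 + k*y/2 - 3*y^4/8 - y^3/2 - y^2/2


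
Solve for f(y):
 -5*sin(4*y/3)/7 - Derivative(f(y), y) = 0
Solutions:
 f(y) = C1 + 15*cos(4*y/3)/28


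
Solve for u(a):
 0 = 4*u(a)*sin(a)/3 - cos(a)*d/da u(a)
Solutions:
 u(a) = C1/cos(a)^(4/3)


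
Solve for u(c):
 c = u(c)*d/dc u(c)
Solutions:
 u(c) = -sqrt(C1 + c^2)
 u(c) = sqrt(C1 + c^2)


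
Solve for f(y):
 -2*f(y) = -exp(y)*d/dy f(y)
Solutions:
 f(y) = C1*exp(-2*exp(-y))


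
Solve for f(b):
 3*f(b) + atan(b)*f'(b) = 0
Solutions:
 f(b) = C1*exp(-3*Integral(1/atan(b), b))


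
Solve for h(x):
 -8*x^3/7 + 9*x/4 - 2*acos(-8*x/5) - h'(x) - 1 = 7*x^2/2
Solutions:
 h(x) = C1 - 2*x^4/7 - 7*x^3/6 + 9*x^2/8 - 2*x*acos(-8*x/5) - x - sqrt(25 - 64*x^2)/4


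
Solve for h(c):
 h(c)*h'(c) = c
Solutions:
 h(c) = -sqrt(C1 + c^2)
 h(c) = sqrt(C1 + c^2)


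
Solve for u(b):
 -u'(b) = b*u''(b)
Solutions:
 u(b) = C1 + C2*log(b)


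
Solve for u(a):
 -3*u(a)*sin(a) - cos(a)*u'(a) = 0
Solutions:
 u(a) = C1*cos(a)^3


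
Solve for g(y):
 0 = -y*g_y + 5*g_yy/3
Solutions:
 g(y) = C1 + C2*erfi(sqrt(30)*y/10)


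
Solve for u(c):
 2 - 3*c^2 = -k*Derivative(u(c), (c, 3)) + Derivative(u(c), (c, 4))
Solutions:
 u(c) = C1 + C2*c + C3*c^2 + C4*exp(c*k) + c^5/(20*k) + c^4/(4*k^2) + c^3*(-1/3 + k^(-2))/k


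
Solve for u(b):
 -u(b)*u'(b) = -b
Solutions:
 u(b) = -sqrt(C1 + b^2)
 u(b) = sqrt(C1 + b^2)


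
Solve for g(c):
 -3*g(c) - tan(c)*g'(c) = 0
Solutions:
 g(c) = C1/sin(c)^3


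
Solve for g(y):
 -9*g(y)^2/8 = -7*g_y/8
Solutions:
 g(y) = -7/(C1 + 9*y)


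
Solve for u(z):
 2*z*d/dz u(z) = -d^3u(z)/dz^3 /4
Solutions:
 u(z) = C1 + Integral(C2*airyai(-2*z) + C3*airybi(-2*z), z)


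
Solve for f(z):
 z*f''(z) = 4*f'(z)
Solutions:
 f(z) = C1 + C2*z^5


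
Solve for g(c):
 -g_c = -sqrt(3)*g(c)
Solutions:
 g(c) = C1*exp(sqrt(3)*c)


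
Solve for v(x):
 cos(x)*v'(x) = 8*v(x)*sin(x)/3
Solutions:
 v(x) = C1/cos(x)^(8/3)


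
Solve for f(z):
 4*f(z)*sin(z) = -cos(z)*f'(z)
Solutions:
 f(z) = C1*cos(z)^4


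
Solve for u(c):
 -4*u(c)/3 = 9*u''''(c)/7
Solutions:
 u(c) = (C1*sin(21^(1/4)*c/3) + C2*cos(21^(1/4)*c/3))*exp(-21^(1/4)*c/3) + (C3*sin(21^(1/4)*c/3) + C4*cos(21^(1/4)*c/3))*exp(21^(1/4)*c/3)


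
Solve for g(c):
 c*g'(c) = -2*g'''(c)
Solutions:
 g(c) = C1 + Integral(C2*airyai(-2^(2/3)*c/2) + C3*airybi(-2^(2/3)*c/2), c)


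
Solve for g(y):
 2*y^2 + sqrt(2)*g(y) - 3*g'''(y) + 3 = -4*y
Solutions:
 g(y) = C3*exp(2^(1/6)*3^(2/3)*y/3) - sqrt(2)*y^2 - 2*sqrt(2)*y + (C1*sin(6^(1/6)*y/2) + C2*cos(6^(1/6)*y/2))*exp(-2^(1/6)*3^(2/3)*y/6) - 3*sqrt(2)/2


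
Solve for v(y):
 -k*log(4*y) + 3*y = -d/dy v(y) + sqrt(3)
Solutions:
 v(y) = C1 + k*y*log(y) - k*y + k*y*log(4) - 3*y^2/2 + sqrt(3)*y


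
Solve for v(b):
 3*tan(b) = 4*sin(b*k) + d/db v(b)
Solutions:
 v(b) = C1 - 4*Piecewise((-cos(b*k)/k, Ne(k, 0)), (0, True)) - 3*log(cos(b))


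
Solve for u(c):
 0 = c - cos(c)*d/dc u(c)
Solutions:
 u(c) = C1 + Integral(c/cos(c), c)


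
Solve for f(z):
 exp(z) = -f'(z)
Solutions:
 f(z) = C1 - exp(z)


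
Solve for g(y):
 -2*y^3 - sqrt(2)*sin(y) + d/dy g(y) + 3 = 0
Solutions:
 g(y) = C1 + y^4/2 - 3*y - sqrt(2)*cos(y)


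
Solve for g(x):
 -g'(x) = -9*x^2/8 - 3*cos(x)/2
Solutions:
 g(x) = C1 + 3*x^3/8 + 3*sin(x)/2


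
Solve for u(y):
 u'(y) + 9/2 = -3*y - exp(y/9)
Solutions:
 u(y) = C1 - 3*y^2/2 - 9*y/2 - 9*exp(y/9)


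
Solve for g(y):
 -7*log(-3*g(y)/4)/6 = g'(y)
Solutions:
 6*Integral(1/(log(-_y) - 2*log(2) + log(3)), (_y, g(y)))/7 = C1 - y


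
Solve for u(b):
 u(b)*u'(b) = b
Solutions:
 u(b) = -sqrt(C1 + b^2)
 u(b) = sqrt(C1 + b^2)


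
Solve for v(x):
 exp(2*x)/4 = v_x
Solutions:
 v(x) = C1 + exp(2*x)/8


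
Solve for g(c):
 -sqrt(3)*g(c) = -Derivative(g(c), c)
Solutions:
 g(c) = C1*exp(sqrt(3)*c)


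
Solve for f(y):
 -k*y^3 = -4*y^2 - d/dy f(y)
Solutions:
 f(y) = C1 + k*y^4/4 - 4*y^3/3


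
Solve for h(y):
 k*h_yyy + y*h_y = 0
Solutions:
 h(y) = C1 + Integral(C2*airyai(y*(-1/k)^(1/3)) + C3*airybi(y*(-1/k)^(1/3)), y)


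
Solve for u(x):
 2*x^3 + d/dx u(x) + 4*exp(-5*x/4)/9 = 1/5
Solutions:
 u(x) = C1 - x^4/2 + x/5 + 16*exp(-5*x/4)/45


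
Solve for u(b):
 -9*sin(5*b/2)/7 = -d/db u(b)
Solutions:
 u(b) = C1 - 18*cos(5*b/2)/35


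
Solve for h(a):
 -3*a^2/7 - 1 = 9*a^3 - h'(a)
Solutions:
 h(a) = C1 + 9*a^4/4 + a^3/7 + a


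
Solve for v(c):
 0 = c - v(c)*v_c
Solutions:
 v(c) = -sqrt(C1 + c^2)
 v(c) = sqrt(C1 + c^2)


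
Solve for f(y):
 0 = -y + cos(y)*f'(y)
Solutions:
 f(y) = C1 + Integral(y/cos(y), y)


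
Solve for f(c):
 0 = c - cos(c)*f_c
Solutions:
 f(c) = C1 + Integral(c/cos(c), c)


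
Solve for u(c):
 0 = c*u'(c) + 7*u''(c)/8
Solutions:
 u(c) = C1 + C2*erf(2*sqrt(7)*c/7)


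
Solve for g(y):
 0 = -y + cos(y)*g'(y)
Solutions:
 g(y) = C1 + Integral(y/cos(y), y)


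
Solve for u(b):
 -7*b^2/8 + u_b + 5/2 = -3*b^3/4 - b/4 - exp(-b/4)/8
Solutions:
 u(b) = C1 - 3*b^4/16 + 7*b^3/24 - b^2/8 - 5*b/2 + exp(-b/4)/2


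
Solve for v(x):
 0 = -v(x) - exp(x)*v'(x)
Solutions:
 v(x) = C1*exp(exp(-x))


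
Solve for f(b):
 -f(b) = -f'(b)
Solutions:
 f(b) = C1*exp(b)


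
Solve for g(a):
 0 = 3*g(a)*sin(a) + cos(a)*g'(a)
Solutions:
 g(a) = C1*cos(a)^3


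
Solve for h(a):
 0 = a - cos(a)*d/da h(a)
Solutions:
 h(a) = C1 + Integral(a/cos(a), a)


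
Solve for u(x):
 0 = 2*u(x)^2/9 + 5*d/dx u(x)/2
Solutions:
 u(x) = 45/(C1 + 4*x)


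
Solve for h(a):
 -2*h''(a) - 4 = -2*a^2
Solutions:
 h(a) = C1 + C2*a + a^4/12 - a^2


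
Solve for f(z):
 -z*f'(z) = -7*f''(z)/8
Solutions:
 f(z) = C1 + C2*erfi(2*sqrt(7)*z/7)


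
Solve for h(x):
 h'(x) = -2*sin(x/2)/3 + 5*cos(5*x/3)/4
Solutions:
 h(x) = C1 + 3*sin(5*x/3)/4 + 4*cos(x/2)/3


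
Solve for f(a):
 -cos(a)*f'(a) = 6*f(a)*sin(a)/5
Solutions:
 f(a) = C1*cos(a)^(6/5)


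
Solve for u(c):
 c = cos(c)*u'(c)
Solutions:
 u(c) = C1 + Integral(c/cos(c), c)


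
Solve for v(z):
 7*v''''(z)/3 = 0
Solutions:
 v(z) = C1 + C2*z + C3*z^2 + C4*z^3


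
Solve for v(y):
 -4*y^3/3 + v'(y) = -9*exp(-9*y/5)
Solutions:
 v(y) = C1 + y^4/3 + 5*exp(-9*y/5)


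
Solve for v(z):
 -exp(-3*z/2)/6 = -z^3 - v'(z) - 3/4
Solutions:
 v(z) = C1 - z^4/4 - 3*z/4 - exp(-3*z/2)/9


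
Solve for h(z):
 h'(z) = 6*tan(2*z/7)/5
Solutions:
 h(z) = C1 - 21*log(cos(2*z/7))/5


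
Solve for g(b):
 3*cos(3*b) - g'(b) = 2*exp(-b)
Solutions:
 g(b) = C1 + sin(3*b) + 2*exp(-b)


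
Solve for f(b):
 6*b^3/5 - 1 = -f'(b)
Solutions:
 f(b) = C1 - 3*b^4/10 + b


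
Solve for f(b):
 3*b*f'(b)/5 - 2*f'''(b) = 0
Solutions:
 f(b) = C1 + Integral(C2*airyai(10^(2/3)*3^(1/3)*b/10) + C3*airybi(10^(2/3)*3^(1/3)*b/10), b)


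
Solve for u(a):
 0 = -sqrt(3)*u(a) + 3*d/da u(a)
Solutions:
 u(a) = C1*exp(sqrt(3)*a/3)


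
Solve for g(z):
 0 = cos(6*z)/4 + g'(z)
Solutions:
 g(z) = C1 - sin(6*z)/24


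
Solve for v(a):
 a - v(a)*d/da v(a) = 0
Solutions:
 v(a) = -sqrt(C1 + a^2)
 v(a) = sqrt(C1 + a^2)


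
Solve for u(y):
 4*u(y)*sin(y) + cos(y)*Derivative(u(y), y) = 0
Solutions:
 u(y) = C1*cos(y)^4


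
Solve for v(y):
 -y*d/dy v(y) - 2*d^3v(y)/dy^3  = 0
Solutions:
 v(y) = C1 + Integral(C2*airyai(-2^(2/3)*y/2) + C3*airybi(-2^(2/3)*y/2), y)


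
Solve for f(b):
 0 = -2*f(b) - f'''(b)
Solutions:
 f(b) = C3*exp(-2^(1/3)*b) + (C1*sin(2^(1/3)*sqrt(3)*b/2) + C2*cos(2^(1/3)*sqrt(3)*b/2))*exp(2^(1/3)*b/2)


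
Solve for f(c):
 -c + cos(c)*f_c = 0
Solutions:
 f(c) = C1 + Integral(c/cos(c), c)


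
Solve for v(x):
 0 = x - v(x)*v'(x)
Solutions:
 v(x) = -sqrt(C1 + x^2)
 v(x) = sqrt(C1 + x^2)


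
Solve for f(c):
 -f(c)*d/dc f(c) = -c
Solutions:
 f(c) = -sqrt(C1 + c^2)
 f(c) = sqrt(C1 + c^2)


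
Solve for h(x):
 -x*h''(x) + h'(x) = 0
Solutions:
 h(x) = C1 + C2*x^2


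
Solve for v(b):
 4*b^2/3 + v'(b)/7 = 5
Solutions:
 v(b) = C1 - 28*b^3/9 + 35*b


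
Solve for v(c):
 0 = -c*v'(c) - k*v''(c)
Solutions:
 v(c) = C1 + C2*sqrt(k)*erf(sqrt(2)*c*sqrt(1/k)/2)


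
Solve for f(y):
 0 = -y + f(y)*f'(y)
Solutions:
 f(y) = -sqrt(C1 + y^2)
 f(y) = sqrt(C1 + y^2)


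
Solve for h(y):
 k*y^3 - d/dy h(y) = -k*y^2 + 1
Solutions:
 h(y) = C1 + k*y^4/4 + k*y^3/3 - y


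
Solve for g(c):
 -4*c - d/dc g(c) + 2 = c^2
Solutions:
 g(c) = C1 - c^3/3 - 2*c^2 + 2*c


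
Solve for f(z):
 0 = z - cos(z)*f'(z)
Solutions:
 f(z) = C1 + Integral(z/cos(z), z)


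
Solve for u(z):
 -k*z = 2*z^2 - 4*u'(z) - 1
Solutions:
 u(z) = C1 + k*z^2/8 + z^3/6 - z/4


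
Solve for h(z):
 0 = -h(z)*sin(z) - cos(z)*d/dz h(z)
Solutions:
 h(z) = C1*cos(z)


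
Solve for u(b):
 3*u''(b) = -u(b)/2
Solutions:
 u(b) = C1*sin(sqrt(6)*b/6) + C2*cos(sqrt(6)*b/6)


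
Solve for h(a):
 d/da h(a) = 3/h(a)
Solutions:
 h(a) = -sqrt(C1 + 6*a)
 h(a) = sqrt(C1 + 6*a)


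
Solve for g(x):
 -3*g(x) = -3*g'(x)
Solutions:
 g(x) = C1*exp(x)


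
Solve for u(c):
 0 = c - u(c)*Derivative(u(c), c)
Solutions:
 u(c) = -sqrt(C1 + c^2)
 u(c) = sqrt(C1 + c^2)


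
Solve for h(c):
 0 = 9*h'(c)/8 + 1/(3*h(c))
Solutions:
 h(c) = -sqrt(C1 - 48*c)/9
 h(c) = sqrt(C1 - 48*c)/9


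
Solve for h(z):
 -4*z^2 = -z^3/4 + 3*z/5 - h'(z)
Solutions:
 h(z) = C1 - z^4/16 + 4*z^3/3 + 3*z^2/10


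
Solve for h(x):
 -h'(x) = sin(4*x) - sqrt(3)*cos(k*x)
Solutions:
 h(x) = C1 + cos(4*x)/4 + sqrt(3)*sin(k*x)/k


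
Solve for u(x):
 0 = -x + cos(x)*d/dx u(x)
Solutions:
 u(x) = C1 + Integral(x/cos(x), x)


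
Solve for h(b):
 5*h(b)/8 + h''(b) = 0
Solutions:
 h(b) = C1*sin(sqrt(10)*b/4) + C2*cos(sqrt(10)*b/4)


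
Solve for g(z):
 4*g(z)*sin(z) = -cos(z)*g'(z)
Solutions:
 g(z) = C1*cos(z)^4


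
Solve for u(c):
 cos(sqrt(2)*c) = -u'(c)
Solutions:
 u(c) = C1 - sqrt(2)*sin(sqrt(2)*c)/2


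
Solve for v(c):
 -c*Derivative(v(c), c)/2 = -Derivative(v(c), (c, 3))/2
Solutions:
 v(c) = C1 + Integral(C2*airyai(c) + C3*airybi(c), c)


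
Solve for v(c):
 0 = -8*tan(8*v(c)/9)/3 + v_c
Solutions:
 v(c) = -9*asin(C1*exp(64*c/27))/8 + 9*pi/8
 v(c) = 9*asin(C1*exp(64*c/27))/8


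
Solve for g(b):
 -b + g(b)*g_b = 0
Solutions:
 g(b) = -sqrt(C1 + b^2)
 g(b) = sqrt(C1 + b^2)


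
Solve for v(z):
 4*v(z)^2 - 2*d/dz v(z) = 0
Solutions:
 v(z) = -1/(C1 + 2*z)


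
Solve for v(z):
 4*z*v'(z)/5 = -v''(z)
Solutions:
 v(z) = C1 + C2*erf(sqrt(10)*z/5)


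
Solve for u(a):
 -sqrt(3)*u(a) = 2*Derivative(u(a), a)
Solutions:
 u(a) = C1*exp(-sqrt(3)*a/2)


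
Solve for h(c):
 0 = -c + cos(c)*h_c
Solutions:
 h(c) = C1 + Integral(c/cos(c), c)


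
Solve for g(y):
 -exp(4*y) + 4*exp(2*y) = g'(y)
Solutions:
 g(y) = C1 - exp(4*y)/4 + 2*exp(2*y)


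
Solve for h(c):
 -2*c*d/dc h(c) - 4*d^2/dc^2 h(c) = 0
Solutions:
 h(c) = C1 + C2*erf(c/2)


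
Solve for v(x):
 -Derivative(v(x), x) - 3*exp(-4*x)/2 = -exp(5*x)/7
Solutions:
 v(x) = C1 + exp(5*x)/35 + 3*exp(-4*x)/8


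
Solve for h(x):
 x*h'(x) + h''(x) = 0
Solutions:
 h(x) = C1 + C2*erf(sqrt(2)*x/2)


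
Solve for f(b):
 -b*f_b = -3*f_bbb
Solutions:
 f(b) = C1 + Integral(C2*airyai(3^(2/3)*b/3) + C3*airybi(3^(2/3)*b/3), b)


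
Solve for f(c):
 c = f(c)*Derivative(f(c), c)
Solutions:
 f(c) = -sqrt(C1 + c^2)
 f(c) = sqrt(C1 + c^2)


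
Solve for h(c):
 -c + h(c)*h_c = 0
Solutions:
 h(c) = -sqrt(C1 + c^2)
 h(c) = sqrt(C1 + c^2)


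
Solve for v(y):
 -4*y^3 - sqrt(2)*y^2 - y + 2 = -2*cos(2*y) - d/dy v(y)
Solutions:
 v(y) = C1 + y^4 + sqrt(2)*y^3/3 + y^2/2 - 2*y - 2*sin(y)*cos(y)


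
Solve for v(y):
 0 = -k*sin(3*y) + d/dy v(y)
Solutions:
 v(y) = C1 - k*cos(3*y)/3


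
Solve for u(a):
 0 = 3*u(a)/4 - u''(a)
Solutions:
 u(a) = C1*exp(-sqrt(3)*a/2) + C2*exp(sqrt(3)*a/2)


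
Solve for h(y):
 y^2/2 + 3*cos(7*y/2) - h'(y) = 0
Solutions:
 h(y) = C1 + y^3/6 + 6*sin(7*y/2)/7


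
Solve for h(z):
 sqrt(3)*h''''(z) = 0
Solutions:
 h(z) = C1 + C2*z + C3*z^2 + C4*z^3


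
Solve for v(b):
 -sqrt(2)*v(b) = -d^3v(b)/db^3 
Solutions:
 v(b) = C3*exp(2^(1/6)*b) + (C1*sin(2^(1/6)*sqrt(3)*b/2) + C2*cos(2^(1/6)*sqrt(3)*b/2))*exp(-2^(1/6)*b/2)


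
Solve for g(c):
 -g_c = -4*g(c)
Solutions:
 g(c) = C1*exp(4*c)


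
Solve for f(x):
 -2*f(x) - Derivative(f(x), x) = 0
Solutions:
 f(x) = C1*exp(-2*x)


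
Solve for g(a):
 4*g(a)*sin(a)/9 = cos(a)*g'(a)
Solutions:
 g(a) = C1/cos(a)^(4/9)


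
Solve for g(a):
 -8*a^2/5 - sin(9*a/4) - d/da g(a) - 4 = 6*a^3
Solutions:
 g(a) = C1 - 3*a^4/2 - 8*a^3/15 - 4*a + 4*cos(9*a/4)/9


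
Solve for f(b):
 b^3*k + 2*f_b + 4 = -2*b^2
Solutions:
 f(b) = C1 - b^4*k/8 - b^3/3 - 2*b


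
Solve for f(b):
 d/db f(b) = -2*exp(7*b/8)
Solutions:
 f(b) = C1 - 16*exp(7*b/8)/7


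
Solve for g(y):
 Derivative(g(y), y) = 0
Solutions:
 g(y) = C1


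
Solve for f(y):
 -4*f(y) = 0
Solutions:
 f(y) = 0


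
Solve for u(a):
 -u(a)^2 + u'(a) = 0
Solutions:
 u(a) = -1/(C1 + a)


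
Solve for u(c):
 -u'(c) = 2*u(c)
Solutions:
 u(c) = C1*exp(-2*c)


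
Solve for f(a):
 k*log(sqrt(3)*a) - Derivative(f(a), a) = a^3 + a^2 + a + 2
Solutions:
 f(a) = C1 - a^4/4 - a^3/3 - a^2/2 + a*k*log(a) - a*k + a*k*log(3)/2 - 2*a


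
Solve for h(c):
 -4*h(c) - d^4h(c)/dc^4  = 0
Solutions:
 h(c) = (C1*sin(c) + C2*cos(c))*exp(-c) + (C3*sin(c) + C4*cos(c))*exp(c)


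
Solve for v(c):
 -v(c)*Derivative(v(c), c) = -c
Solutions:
 v(c) = -sqrt(C1 + c^2)
 v(c) = sqrt(C1 + c^2)


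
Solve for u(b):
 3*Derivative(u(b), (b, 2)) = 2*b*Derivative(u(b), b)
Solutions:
 u(b) = C1 + C2*erfi(sqrt(3)*b/3)


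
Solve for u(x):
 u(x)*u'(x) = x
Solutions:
 u(x) = -sqrt(C1 + x^2)
 u(x) = sqrt(C1 + x^2)


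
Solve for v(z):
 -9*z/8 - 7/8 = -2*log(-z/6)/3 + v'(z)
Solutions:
 v(z) = C1 - 9*z^2/16 + 2*z*log(-z)/3 + z*(-37 - 16*log(6))/24


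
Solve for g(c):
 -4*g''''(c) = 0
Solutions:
 g(c) = C1 + C2*c + C3*c^2 + C4*c^3


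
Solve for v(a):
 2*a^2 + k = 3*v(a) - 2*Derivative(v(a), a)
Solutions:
 v(a) = C1*exp(3*a/2) + 2*a^2/3 + 8*a/9 + k/3 + 16/27


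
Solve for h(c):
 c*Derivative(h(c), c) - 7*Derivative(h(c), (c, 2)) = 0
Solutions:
 h(c) = C1 + C2*erfi(sqrt(14)*c/14)


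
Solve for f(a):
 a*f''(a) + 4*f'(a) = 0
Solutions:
 f(a) = C1 + C2/a^3


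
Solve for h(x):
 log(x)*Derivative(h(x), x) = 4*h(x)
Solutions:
 h(x) = C1*exp(4*li(x))


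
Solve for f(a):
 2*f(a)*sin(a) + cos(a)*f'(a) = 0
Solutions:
 f(a) = C1*cos(a)^2


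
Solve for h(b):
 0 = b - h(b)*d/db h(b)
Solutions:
 h(b) = -sqrt(C1 + b^2)
 h(b) = sqrt(C1 + b^2)


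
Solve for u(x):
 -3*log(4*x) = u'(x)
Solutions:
 u(x) = C1 - 3*x*log(x) - x*log(64) + 3*x


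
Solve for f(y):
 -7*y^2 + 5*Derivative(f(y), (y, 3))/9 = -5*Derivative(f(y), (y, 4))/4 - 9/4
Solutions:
 f(y) = C1 + C2*y + C3*y^2 + C4*exp(-4*y/9) + 21*y^5/100 - 189*y^4/80 + 1647*y^3/80


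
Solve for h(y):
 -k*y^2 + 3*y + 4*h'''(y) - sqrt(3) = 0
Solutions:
 h(y) = C1 + C2*y + C3*y^2 + k*y^5/240 - y^4/32 + sqrt(3)*y^3/24


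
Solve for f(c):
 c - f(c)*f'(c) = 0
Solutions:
 f(c) = -sqrt(C1 + c^2)
 f(c) = sqrt(C1 + c^2)


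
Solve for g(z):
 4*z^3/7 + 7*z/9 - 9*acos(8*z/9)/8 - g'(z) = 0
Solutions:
 g(z) = C1 + z^4/7 + 7*z^2/18 - 9*z*acos(8*z/9)/8 + 9*sqrt(81 - 64*z^2)/64


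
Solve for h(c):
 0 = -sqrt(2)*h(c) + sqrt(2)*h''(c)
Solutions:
 h(c) = C1*exp(-c) + C2*exp(c)


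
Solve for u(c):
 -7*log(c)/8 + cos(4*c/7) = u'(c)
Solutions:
 u(c) = C1 - 7*c*log(c)/8 + 7*c/8 + 7*sin(4*c/7)/4


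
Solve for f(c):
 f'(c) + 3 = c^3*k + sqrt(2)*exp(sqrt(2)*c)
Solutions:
 f(c) = C1 + c^4*k/4 - 3*c + exp(sqrt(2)*c)


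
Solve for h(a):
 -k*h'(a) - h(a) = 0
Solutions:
 h(a) = C1*exp(-a/k)


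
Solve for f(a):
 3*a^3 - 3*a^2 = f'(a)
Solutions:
 f(a) = C1 + 3*a^4/4 - a^3


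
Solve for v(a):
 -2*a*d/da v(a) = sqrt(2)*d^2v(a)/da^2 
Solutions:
 v(a) = C1 + C2*erf(2^(3/4)*a/2)


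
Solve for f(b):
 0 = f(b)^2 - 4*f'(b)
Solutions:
 f(b) = -4/(C1 + b)


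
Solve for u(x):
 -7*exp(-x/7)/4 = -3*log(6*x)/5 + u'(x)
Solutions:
 u(x) = C1 + 3*x*log(x)/5 + 3*x*(-1 + log(6))/5 + 49*exp(-x/7)/4


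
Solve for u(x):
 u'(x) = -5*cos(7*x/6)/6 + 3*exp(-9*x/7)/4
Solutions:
 u(x) = C1 - 5*sin(7*x/6)/7 - 7*exp(-9*x/7)/12


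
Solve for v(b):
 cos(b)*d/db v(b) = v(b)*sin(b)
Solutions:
 v(b) = C1/cos(b)


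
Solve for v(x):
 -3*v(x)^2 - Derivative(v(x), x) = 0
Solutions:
 v(x) = 1/(C1 + 3*x)


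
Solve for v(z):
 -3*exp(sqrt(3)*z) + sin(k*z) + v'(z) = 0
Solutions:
 v(z) = C1 + sqrt(3)*exp(sqrt(3)*z) + cos(k*z)/k


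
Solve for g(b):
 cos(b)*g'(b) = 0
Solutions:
 g(b) = C1


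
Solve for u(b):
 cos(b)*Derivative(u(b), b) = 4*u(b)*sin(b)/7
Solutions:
 u(b) = C1/cos(b)^(4/7)


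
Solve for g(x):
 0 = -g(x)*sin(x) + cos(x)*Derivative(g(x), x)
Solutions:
 g(x) = C1/cos(x)


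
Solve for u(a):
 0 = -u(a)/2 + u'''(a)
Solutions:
 u(a) = C3*exp(2^(2/3)*a/2) + (C1*sin(2^(2/3)*sqrt(3)*a/4) + C2*cos(2^(2/3)*sqrt(3)*a/4))*exp(-2^(2/3)*a/4)


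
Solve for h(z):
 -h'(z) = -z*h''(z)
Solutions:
 h(z) = C1 + C2*z^2


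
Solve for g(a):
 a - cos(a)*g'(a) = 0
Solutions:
 g(a) = C1 + Integral(a/cos(a), a)


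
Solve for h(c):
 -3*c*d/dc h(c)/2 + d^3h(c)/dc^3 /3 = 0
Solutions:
 h(c) = C1 + Integral(C2*airyai(6^(2/3)*c/2) + C3*airybi(6^(2/3)*c/2), c)


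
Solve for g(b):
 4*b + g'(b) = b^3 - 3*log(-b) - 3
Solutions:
 g(b) = C1 + b^4/4 - 2*b^2 - 3*b*log(-b)


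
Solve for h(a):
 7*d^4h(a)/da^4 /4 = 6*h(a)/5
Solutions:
 h(a) = C1*exp(-24^(1/4)*35^(3/4)*a/35) + C2*exp(24^(1/4)*35^(3/4)*a/35) + C3*sin(24^(1/4)*35^(3/4)*a/35) + C4*cos(24^(1/4)*35^(3/4)*a/35)


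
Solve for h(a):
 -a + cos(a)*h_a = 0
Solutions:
 h(a) = C1 + Integral(a/cos(a), a)


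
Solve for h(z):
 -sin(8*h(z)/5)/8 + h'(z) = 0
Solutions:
 -z/8 + 5*log(cos(8*h(z)/5) - 1)/16 - 5*log(cos(8*h(z)/5) + 1)/16 = C1


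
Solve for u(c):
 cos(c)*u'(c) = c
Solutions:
 u(c) = C1 + Integral(c/cos(c), c)


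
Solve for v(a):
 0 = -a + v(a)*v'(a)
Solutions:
 v(a) = -sqrt(C1 + a^2)
 v(a) = sqrt(C1 + a^2)


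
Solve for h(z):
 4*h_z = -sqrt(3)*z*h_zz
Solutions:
 h(z) = C1 + C2*z^(1 - 4*sqrt(3)/3)


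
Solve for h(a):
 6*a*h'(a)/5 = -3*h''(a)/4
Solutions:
 h(a) = C1 + C2*erf(2*sqrt(5)*a/5)


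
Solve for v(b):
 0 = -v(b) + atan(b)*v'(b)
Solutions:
 v(b) = C1*exp(Integral(1/atan(b), b))


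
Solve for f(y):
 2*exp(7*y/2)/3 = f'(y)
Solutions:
 f(y) = C1 + 4*exp(7*y/2)/21


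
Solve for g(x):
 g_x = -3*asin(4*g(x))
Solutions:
 Integral(1/asin(4*_y), (_y, g(x))) = C1 - 3*x


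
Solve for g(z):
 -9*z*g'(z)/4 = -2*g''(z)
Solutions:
 g(z) = C1 + C2*erfi(3*z/4)


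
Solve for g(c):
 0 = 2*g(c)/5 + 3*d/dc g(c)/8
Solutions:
 g(c) = C1*exp(-16*c/15)


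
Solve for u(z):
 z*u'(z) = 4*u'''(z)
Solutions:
 u(z) = C1 + Integral(C2*airyai(2^(1/3)*z/2) + C3*airybi(2^(1/3)*z/2), z)


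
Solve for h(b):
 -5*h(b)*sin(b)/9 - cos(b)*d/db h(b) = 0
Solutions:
 h(b) = C1*cos(b)^(5/9)


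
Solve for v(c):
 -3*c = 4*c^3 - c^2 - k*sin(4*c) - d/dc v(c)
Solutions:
 v(c) = C1 + c^4 - c^3/3 + 3*c^2/2 + k*cos(4*c)/4


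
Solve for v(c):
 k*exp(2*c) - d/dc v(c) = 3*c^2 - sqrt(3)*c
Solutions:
 v(c) = C1 - c^3 + sqrt(3)*c^2/2 + k*exp(2*c)/2


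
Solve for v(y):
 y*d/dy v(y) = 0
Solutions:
 v(y) = C1


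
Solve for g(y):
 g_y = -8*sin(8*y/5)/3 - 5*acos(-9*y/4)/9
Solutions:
 g(y) = C1 - 5*y*acos(-9*y/4)/9 - 5*sqrt(16 - 81*y^2)/81 + 5*cos(8*y/5)/3


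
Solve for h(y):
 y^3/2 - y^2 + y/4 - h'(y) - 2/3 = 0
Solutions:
 h(y) = C1 + y^4/8 - y^3/3 + y^2/8 - 2*y/3


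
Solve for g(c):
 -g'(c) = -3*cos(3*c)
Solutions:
 g(c) = C1 + sin(3*c)
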